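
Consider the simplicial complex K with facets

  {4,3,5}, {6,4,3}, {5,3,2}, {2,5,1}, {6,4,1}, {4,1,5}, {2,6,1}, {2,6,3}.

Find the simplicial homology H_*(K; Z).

Order the vertices as 1 < 2 < 3 < 4 < 5 < 6. Listing each simplex with vertices in this order, K has dimension 2 with simplices:

  0-simplices (6): [1], [2], [3], [4], [5], [6]
  1-simplices (12): [1,2], [1,4], [1,5], [1,6], [2,3], [2,5], [2,6], [3,4], [3,5], [3,6], [4,5], [4,6]
  2-simplices (8): [1,2,5], [1,2,6], [1,4,5], [1,4,6], [2,3,5], [2,3,6], [3,4,5], [3,4,6]

Hence C_0 ≅ Z^6, C_1 ≅ Z^12, C_2 ≅ Z^8.

The boundary map ∂_1: C_1 → C_0 maps an edge to its endpoints' difference, ∂[p,q] = q − p. For instance
  ∂[3,4] = [4] − [3].
As a 6×12 matrix over Z this has rank 5, with invariant factors (1,1,1,1,1).

Boundary ∂_2: C_2 → C_1 acts by ∂[p,q,r] = [q,r] − [p,r] + [p,q]. For instance
  ∂[2,3,5] = [3,5] − [2,5] + [2,3],
  ∂[3,4,5] = [4,5] − [3,5] + [3,4].
The resulting 12×8 matrix has rank 7, and its Smith normal form has invariant factors (1,1,1,1,1,1,1).

Reading off H_k = ker ∂_k / im ∂_{k+1}:

  H_0: rank C_0 − rank ∂_1 = 6 − 5 = 1, and the invariant factors of ∂_1 are all 1, so H_0 ≅ Z.
  H_1: rank ker ∂_1 − rank ∂_2 = (12 − 5) − 7 = 0, and the invariant factors of ∂_2 are all 1, so H_1 ≅ 0.
  H_2: rank ker ∂_2 − rank ∂_3 = (8 − 7) − 0 = 1, and there is no ∂_3, so H_2 ≅ Z.

As a check, the Euler characteristic is 6 − 12 + 8 = 2, which agrees with 1 − 0 + 1 = 2.

H_0 = Z,  H_1 = 0,  H_2 = Z.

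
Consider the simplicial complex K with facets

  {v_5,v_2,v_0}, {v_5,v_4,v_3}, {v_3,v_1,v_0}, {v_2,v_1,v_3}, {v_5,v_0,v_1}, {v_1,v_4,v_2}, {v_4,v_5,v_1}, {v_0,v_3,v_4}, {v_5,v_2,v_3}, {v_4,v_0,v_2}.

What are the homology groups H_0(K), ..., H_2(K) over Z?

Order the vertices as v_0 < v_1 < v_2 < v_3 < v_4 < v_5. Listing each simplex with vertices in this order, K has dimension 2 with simplices:

  0-simplices (6): [v_0], [v_1], [v_2], [v_3], [v_4], [v_5]
  1-simplices (15): (15 of them)
  2-simplices (10): [v_0,v_1,v_3], [v_0,v_1,v_5], [v_0,v_2,v_4], [v_0,v_2,v_5], [v_0,v_3,v_4], [v_1,v_2,v_3], [v_1,v_2,v_4], [v_1,v_4,v_5], [v_2,v_3,v_5], [v_3,v_4,v_5]

so the chain groups are C_0 ≅ Z^6, C_1 ≅ Z^15, C_2 ≅ Z^10.

∂_1: C_1 → C_0 maps an edge to its endpoints' difference, ∂[p,q] = q − p.
The resulting 6×15 matrix has rank 5, and its Smith normal form has invariant factors (1,1,1,1,1).

∂_2: C_2 → C_1 maps a triangle to the signed sum of its edges. For instance
  ∂[v_1,v_4,v_5] = [v_4,v_5] − [v_1,v_5] + [v_1,v_4],
  ∂[v_1,v_2,v_3] = [v_2,v_3] − [v_1,v_3] + [v_1,v_2].
The resulting 15×10 matrix has rank 10, and its Smith normal form has invariant factors (1,1,1,1,1,1,1,1,1,2).

From H_k ≅ ker(∂_k) / im(∂_{k+1}) we obtain:

  H_0: rank C_0 − rank ∂_1 = 6 − 5 = 1, and the invariant factors of ∂_1 are all 1, so H_0 = Z.
  H_1: rank ker ∂_1 − rank ∂_2 = (15 − 5) − 10 = 0, and ∂_2 has invariant factor 2 > 1, so H_1 = Z/2.
  H_2: rank ker ∂_2 − rank ∂_3 = (10 − 10) − 0 = 0, and there is no ∂_3, so H_2 = 0.

H_0 ≅ Z,  H_1 ≅ Z/2,  H_2 = 0.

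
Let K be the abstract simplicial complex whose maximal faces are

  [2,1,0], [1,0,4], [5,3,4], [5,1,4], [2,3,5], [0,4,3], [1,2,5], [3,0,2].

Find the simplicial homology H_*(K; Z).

H_0 = Z,  H_1 = 0,  H_2 = Z.

Take the total order 0 < 1 < 2 < 3 < 4 < 5 on the vertex set. Then K (dimension 2) consists of the simplices:

  0-simplices (6): [0], [1], [2], [3], [4], [5]
  1-simplices (12): [0,1], [0,2], [0,3], [0,4], [1,2], [1,4], [1,5], [2,3], [2,5], [3,4], [3,5], [4,5]
  2-simplices (8): [0,1,2], [0,1,4], [0,2,3], [0,3,4], [1,2,5], [1,4,5], [2,3,5], [3,4,5]

so the chain groups are C_0 ≅ Z^6, C_1 ≅ Z^12, C_2 ≅ Z^8.

Boundary ∂_1: C_1 → C_0 sends each edge [p,q] (with p < q) to q − p.
The resulting 6×12 matrix has rank 5, and its Smith normal form has invariant factors (1,1,1,1,1).

The boundary map ∂_2: C_2 → C_1 sends each 2-simplex [p,q,r] to [q,r] − [p,r] + [p,q]. For instance
  ∂[1,4,5] = [4,5] − [1,5] + [1,4],
  ∂[1,2,5] = [2,5] − [1,5] + [1,2].
The resulting 12×8 matrix has rank 7, and its Smith normal form has invariant factors (1,1,1,1,1,1,1).

Reading off H_k = ker ∂_k / im ∂_{k+1}:

  H_0: rank C_0 − rank ∂_1 = 6 − 5 = 1, and the invariant factors of ∂_1 are all 1, so H_0 ≅ Z.
  H_1: rank ker ∂_1 − rank ∂_2 = (12 − 5) − 7 = 0, and the invariant factors of ∂_2 are all 1, so H_1 ≅ 0.
  H_2: rank ker ∂_2 − rank ∂_3 = (8 − 7) − 0 = 1, and there is no ∂_3, so H_2 ≅ Z.

As a check, the Euler characteristic is 6 − 12 + 8 = 2, which agrees with 1 − 0 + 1 = 2.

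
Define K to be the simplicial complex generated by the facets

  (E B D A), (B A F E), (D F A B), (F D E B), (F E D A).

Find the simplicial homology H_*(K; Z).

H_0 ≅ Z,  H_1 = 0,  H_2 = 0,  H_3 ≅ Z.

We work with the vertex ordering A < B < D < E < F. The simplices of K, each written with vertices in increasing order, are:

  0-simplices (5): A, B, D, E, F
  1-simplices (10): AB, AD, AE, AF, BD, BE, BF, DE, DF, EF
  2-simplices (10): ABD, ABE, ABF, ADE, ADF, AEF, BDE, BDF, BEF, DEF
  3-simplices (5): ABDE, ABDF, ABEF, ADEF, BDEF

giving chain groups C_0 ≅ Z^5, C_1 ≅ Z^10, C_2 ≅ Z^10, C_3 ≅ Z^5.

Boundary ∂_1: C_1 → C_0 is given by ∂[p,q] = [q] − [p].
The resulting 5×10 matrix has rank 4, and its Smith normal form has invariant factors (1,1,1,1).

The boundary map ∂_2: C_2 → C_1 acts by ∂[p,q,r] = [q,r] − [p,r] + [p,q]. For instance
  ∂ABD = BD − AD + AB,
  ∂DEF = EF − DF + DE.
This gives a 10×10 integer matrix of rank 6; reducing to Smith normal form yields diagonal entries (1,1,1,1,1,1).

Boundary ∂_3: C_3 → C_2 sends each 3-simplex σ to the alternating sum Σ_i (−1)^i (σ with its i-th vertex removed). For instance
  ∂ABEF = BEF − AEF + ABF − ABE,
  ∂ABDF = BDF − ADF + ABF − ABD.
The resulting 10×5 matrix has rank 4, and its Smith normal form has invariant factors (1,1,1,1).

Computing H_k = (kernel of ∂_k) / (image of ∂_{k+1}):

  H_0: rank C_0 − rank ∂_1 = 5 − 4 = 1, and the invariant factors of ∂_1 are all 1, so H_0 = Z.
  H_1: rank ker ∂_1 − rank ∂_2 = (10 − 4) − 6 = 0, and the invariant factors of ∂_2 are all 1, so H_1 = 0.
  H_2: rank ker ∂_2 − rank ∂_3 = (10 − 6) − 4 = 0, and the invariant factors of ∂_3 are all 1, so H_2 = 0.
  H_3: rank ker ∂_3 − rank ∂_4 = (5 − 4) − 0 = 1, and there is no ∂_4, so H_3 = Z.

(K is a triangulation of the 3-sphere S^3.)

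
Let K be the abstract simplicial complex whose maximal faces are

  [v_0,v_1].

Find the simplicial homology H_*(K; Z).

H_0 ≅ Z,  H_1 = 0.

Take the total order v_0 < v_1 on the vertex set. Then K (dimension 1) consists of the simplices:

  0-simplices (2): [v_0], [v_1]
  1-simplices (1): [v_0,v_1]

giving chain groups C_0 ≅ Z^2, C_1 ≅ Z^1.

Boundary ∂_1: C_1 → C_0 sends each edge [p,q] (with p < q) to q − p. For instance
  ∂[v_0,v_1] = [v_1] − [v_0].
The 2×1 boundary matrix has rank 1 and Smith normal form diag(1).

Reading off H_k = ker ∂_k / im ∂_{k+1}:

  H_0: rank C_0 − rank ∂_1 = 2 − 1 = 1, and the invariant factors of ∂_1 are all 1, so H_0 ≅ Z.
  H_1: rank ker ∂_1 − rank ∂_2 = (1 − 1) − 0 = 0, and there is no ∂_2, so H_1 ≅ 0.

As a check, the Euler characteristic is 2 − 1 = 1, which agrees with 1 − 0 = 1.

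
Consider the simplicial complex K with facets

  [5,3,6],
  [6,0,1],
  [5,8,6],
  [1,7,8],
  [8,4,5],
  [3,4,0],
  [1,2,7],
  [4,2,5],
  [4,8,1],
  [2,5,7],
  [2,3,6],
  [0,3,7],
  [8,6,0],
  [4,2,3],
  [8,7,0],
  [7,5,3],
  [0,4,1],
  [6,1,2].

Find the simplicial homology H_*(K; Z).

H_0 = Z,  H_1 = Z ⊕ Z/2Z,  H_2 = 0.

Order the vertices as 0 < 1 < 2 < 3 < 4 < 5 < 6 < 7 < 8. Listing each simplex with vertices in this order, K has dimension 2 with simplices:

  0-simplices (9): [0], [1], [2], [3], [4], [5], [6], [7], [8]
  1-simplices (27): (27 of them)
  2-simplices (18): [0,1,4], [0,1,6], [0,3,4], [0,3,7], [0,6,8], [0,7,8], [1,2,6], [1,2,7], [1,4,8], [1,7,8], [2,3,4], [2,3,6], [2,4,5], [2,5,7], [3,5,6], [3,5,7], [4,5,8], [5,6,8]

so the chain groups are C_0 ≅ Z^9, C_1 ≅ Z^27, C_2 ≅ Z^18.

Boundary ∂_1: C_1 → C_0 sends each edge [p,q] (with p < q) to q − p.
As a 9×27 matrix over Z this has rank 8, with invariant factors (1,1,1,1,1,1,1,1).

∂_2: C_2 → C_1 acts by ∂[p,q,r] = [q,r] − [p,r] + [p,q]. For instance
  ∂[0,1,4] = [1,4] − [0,4] + [0,1],
  ∂[2,3,6] = [3,6] − [2,6] + [2,3].
This gives a 27×18 integer matrix of rank 18; reducing to Smith normal form yields diagonal entries (1,1,1,1,1,1,1,1,1,1,1,1,1,1,1,1,1,2).

From H_k ≅ ker(∂_k) / im(∂_{k+1}) we obtain:

  H_0: rank C_0 − rank ∂_1 = 9 − 8 = 1, and the invariant factors of ∂_1 are all 1, so H_0 ≅ Z.
  H_1: rank ker ∂_1 − rank ∂_2 = (27 − 8) − 18 = 1, and ∂_2 has invariant factor 2 > 1, so H_1 ≅ Z ⊕ Z/2Z.
  H_2: rank ker ∂_2 − rank ∂_3 = (18 − 18) − 0 = 0, and there is no ∂_3, so H_2 ≅ 0.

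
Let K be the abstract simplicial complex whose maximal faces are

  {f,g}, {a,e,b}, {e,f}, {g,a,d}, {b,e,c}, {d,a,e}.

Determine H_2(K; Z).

H_2 = 0.

Take the total order a < b < c < d < e < f < g on the vertex set. Then K (dimension 2) consists of the simplices:

  0-simplices (7): a, b, c, d, e, f, g
  1-simplices (11): ab, ad, ae, ag, bc, be, ce, de, dg, ef, fg
  2-simplices (4): abe, ade, adg, bce

giving chain groups C_0 ≅ Z^7, C_1 ≅ Z^11, C_2 ≅ Z^4.

Boundary ∂_1: C_1 → C_0 maps an edge to its endpoints' difference, ∂[p,q] = q − p.
This gives a 7×11 integer matrix of rank 6; reducing to Smith normal form yields diagonal entries (1,1,1,1,1,1).

∂_2: C_2 → C_1 maps a triangle to the signed sum of its edges. For instance
  ∂adg = dg − ag + ad,
  ∂bce = ce − be + bc.
As a 11×4 matrix over Z this has rank 4, with invariant factors (1,1,1,1).

Computing H_k = (kernel of ∂_k) / (image of ∂_{k+1}):

  H_2: rank ker ∂_2 − rank ∂_3 = (4 − 4) − 0 = 0, and there is no ∂_3, so H_2 = 0.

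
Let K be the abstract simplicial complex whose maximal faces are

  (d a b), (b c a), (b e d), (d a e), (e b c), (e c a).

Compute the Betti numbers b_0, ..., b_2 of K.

b_0 = 1, b_1 = 0, b_2 = 1.

K has 5 vertices, 9 edges, 6 triangles.
rank ∂_0 = 0, rank ∂_1 = 4 ⇒ b_0 = 5 − 0 − 4 = 1; all invariant factors of ∂_1 are 1 so no torsion. So H_0 = Z.
rank ∂_1 = 4, rank ∂_2 = 5 ⇒ b_1 = 9 − 4 − 5 = 0; all invariant factors of ∂_2 are 1 so no torsion. So H_1 = 0.
rank ∂_2 = 5, rank ∂_3 = 0 ⇒ b_2 = 6 − 5 − 0 = 1. So H_2 = Z.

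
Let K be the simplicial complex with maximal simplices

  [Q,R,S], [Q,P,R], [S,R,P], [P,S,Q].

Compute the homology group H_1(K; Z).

H_1 ≅ 0.

Fix the vertex order P < Q < R < S and write every simplex with vertices in increasing order. Then dim K = 2 and the simplices of K are:

  0-simplices (4): P, Q, R, S
  1-simplices (6): PQ, PR, PS, QR, QS, RS
  2-simplices (4): PQR, PQS, PRS, QRS

so the chain groups are C_0 ≅ Z^4, C_1 ≅ Z^6, C_2 ≅ Z^4.

∂_1: C_1 → C_0 sends each edge [p,q] (with p < q) to q − p. For instance
  ∂QS = S − Q.
This gives a 4×6 integer matrix of rank 3; reducing to Smith normal form yields diagonal entries (1,1,1).

Boundary ∂_2: C_2 → C_1 acts by ∂[p,q,r] = [q,r] − [p,r] + [p,q]. For instance
  ∂PQS = QS − PS + PQ,
  ∂PRS = RS − PS + PR.
As a 6×4 matrix over Z this has rank 3, with invariant factors (1,1,1).

Computing H_k = (kernel of ∂_k) / (image of ∂_{k+1}):

  H_1: rank ker ∂_1 − rank ∂_2 = (6 − 3) − 3 = 0, and the invariant factors of ∂_2 are all 1, so H_1 ≅ 0.

(K is a triangulation of the 2-sphere S^2.)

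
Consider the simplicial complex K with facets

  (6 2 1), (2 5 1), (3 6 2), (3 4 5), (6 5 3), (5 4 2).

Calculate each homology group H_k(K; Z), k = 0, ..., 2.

H_0 ≅ Z,  H_1 ≅ Z,  H_2 = 0.

Order the vertices as 1 < 2 < 3 < 4 < 5 < 6. Listing each simplex with vertices in this order, K has dimension 2 with simplices:

  0-simplices (6): [1], [2], [3], [4], [5], [6]
  1-simplices (12): [1,2], [1,5], [1,6], [2,3], [2,4], [2,5], [2,6], [3,4], [3,5], [3,6], [4,5], [5,6]
  2-simplices (6): [1,2,5], [1,2,6], [2,3,6], [2,4,5], [3,4,5], [3,5,6]

Hence C_0 ≅ Z^6, C_1 ≅ Z^12, C_2 ≅ Z^6.

The boundary map ∂_1: C_1 → C_0 maps an edge to its endpoints' difference, ∂[p,q] = q − p.
This gives a 6×12 integer matrix of rank 5; reducing to Smith normal form yields diagonal entries (1,1,1,1,1).

Boundary ∂_2: C_2 → C_1 maps a triangle to the signed sum of its edges. For instance
  ∂[2,3,6] = [3,6] − [2,6] + [2,3],
  ∂[2,4,5] = [4,5] − [2,5] + [2,4].
The resulting 12×6 matrix has rank 6, and its Smith normal form has invariant factors (1,1,1,1,1,1).

Reading off H_k = ker ∂_k / im ∂_{k+1}:

  H_0: rank C_0 − rank ∂_1 = 6 − 5 = 1, and the invariant factors of ∂_1 are all 1, so H_0 = Z.
  H_1: rank ker ∂_1 − rank ∂_2 = (12 − 5) − 6 = 1, and the invariant factors of ∂_2 are all 1, so H_1 = Z.
  H_2: rank ker ∂_2 − rank ∂_3 = (6 − 6) − 0 = 0, and there is no ∂_3, so H_2 = 0.

As a check, the Euler characteristic is 6 − 12 + 6 = 0, which agrees with 1 − 1 + 0 = 0.
(K is a triangulation of the cylinder S^1 x I.)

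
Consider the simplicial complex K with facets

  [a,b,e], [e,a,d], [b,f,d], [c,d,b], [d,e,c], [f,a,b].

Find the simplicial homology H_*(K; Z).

Take the total order a < b < c < d < e < f on the vertex set. Then K (dimension 2) consists of the simplices:

  0-simplices (6): a, b, c, d, e, f
  1-simplices (12): ab, ad, ae, af, bc, bd, be, bf, cd, ce, de, df
  2-simplices (6): abe, abf, ade, bcd, bdf, cde

giving chain groups C_0 ≅ Z^6, C_1 ≅ Z^12, C_2 ≅ Z^6.

∂_1: C_1 → C_0 maps an edge to its endpoints' difference, ∂[p,q] = q − p.
As a 6×12 matrix over Z this has rank 5, with invariant factors (1,1,1,1,1).

The boundary map ∂_2: C_2 → C_1 acts by ∂[p,q,r] = [q,r] − [p,r] + [p,q]. For instance
  ∂bdf = df − bf + bd,
  ∂bcd = cd − bd + bc.
As a 12×6 matrix over Z this has rank 6, with invariant factors (1,1,1,1,1,1).

Reading off H_k = ker ∂_k / im ∂_{k+1}:

  H_0: rank C_0 − rank ∂_1 = 6 − 5 = 1, and the invariant factors of ∂_1 are all 1, so H_0 = Z.
  H_1: rank ker ∂_1 − rank ∂_2 = (12 − 5) − 6 = 1, and the invariant factors of ∂_2 are all 1, so H_1 = Z.
  H_2: rank ker ∂_2 − rank ∂_3 = (6 − 6) − 0 = 0, and there is no ∂_3, so H_2 = 0.

(K is a triangulation of the cylinder S^1 x I.)

H_0 ≅ Z,  H_1 ≅ Z,  H_2 = 0.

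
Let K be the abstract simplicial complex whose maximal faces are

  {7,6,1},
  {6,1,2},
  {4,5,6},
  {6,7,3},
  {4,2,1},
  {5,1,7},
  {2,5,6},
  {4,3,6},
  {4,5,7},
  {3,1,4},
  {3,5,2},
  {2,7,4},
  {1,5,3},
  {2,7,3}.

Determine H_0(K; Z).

H_0 ≅ Z.

Take the total order 1 < 2 < 3 < 4 < 5 < 6 < 7 on the vertex set. Then K (dimension 2) consists of the simplices:

  0-simplices (7): [1], [2], [3], [4], [5], [6], [7]
  1-simplices (21): [1,2], [1,3], [1,4], [1,5], [1,6], [1,7], [2,3], [2,4], [2,5], [2,6], [2,7], [3,4], [3,5], [3,6], [3,7], [4,5], [4,6], [4,7], [5,6], [5,7], [6,7]
  2-simplices (14): [1,2,4], [1,2,6], [1,3,4], [1,3,5], [1,5,7], [1,6,7], [2,3,5], [2,3,7], [2,4,7], [2,5,6], [3,4,6], [3,6,7], [4,5,6], [4,5,7]

giving chain groups C_0 ≅ Z^7, C_1 ≅ Z^21, C_2 ≅ Z^14.

The boundary map ∂_1: C_1 → C_0 sends each edge [p,q] (with p < q) to q − p.
As a 7×21 matrix over Z this has rank 6, with invariant factors (1,1,1,1,1,1).

The boundary map ∂_2: C_2 → C_1 maps a triangle to the signed sum of its edges. For instance
  ∂[2,3,7] = [3,7] − [2,7] + [2,3],
  ∂[1,5,7] = [5,7] − [1,7] + [1,5].
This gives a 21×14 integer matrix of rank 13; reducing to Smith normal form yields diagonal entries (1,1,1,1,1,1,1,1,1,1,1,1,1).

Reading off H_k = ker ∂_k / im ∂_{k+1}:

  H_0: rank C_0 − rank ∂_1 = 7 − 6 = 1, and the invariant factors of ∂_1 are all 1, so H_0 ≅ Z.

(K is a triangulation of the torus T^2.)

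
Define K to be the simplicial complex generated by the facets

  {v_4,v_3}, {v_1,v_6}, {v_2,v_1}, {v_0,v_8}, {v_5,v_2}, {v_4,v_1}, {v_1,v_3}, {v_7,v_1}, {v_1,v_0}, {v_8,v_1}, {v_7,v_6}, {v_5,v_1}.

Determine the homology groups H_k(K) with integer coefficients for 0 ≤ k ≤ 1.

H_0 = Z,  H_1 = Z^4.

We work with the vertex ordering v_0 < v_1 < v_2 < v_3 < v_4 < v_5 < v_6 < v_7 < v_8. The simplices of K, each written with vertices in increasing order, are:

  0-simplices (9): [v_0], [v_1], [v_2], [v_3], [v_4], [v_5], [v_6], [v_7], [v_8]
  1-simplices (12): [v_0,v_1], [v_0,v_8], [v_1,v_2], [v_1,v_3], [v_1,v_4], [v_1,v_5], [v_1,v_6], [v_1,v_7], [v_1,v_8], [v_2,v_5], [v_3,v_4], [v_6,v_7]

Hence C_0 ≅ Z^9, C_1 ≅ Z^12.

The boundary map ∂_1: C_1 → C_0 maps an edge to its endpoints' difference, ∂[p,q] = q − p. For instance
  ∂[v_1,v_4] = [v_4] − [v_1].
The resulting 9×12 matrix has rank 8, and its Smith normal form has invariant factors (1,1,1,1,1,1,1,1).

From H_k ≅ ker(∂_k) / im(∂_{k+1}) we obtain:

  H_0: rank C_0 − rank ∂_1 = 9 − 8 = 1, and the invariant factors of ∂_1 are all 1, so H_0 ≅ Z.
  H_1: rank ker ∂_1 − rank ∂_2 = (12 − 8) − 0 = 4, and there is no ∂_2, so H_1 ≅ Z^4.

As a check, the Euler characteristic is 9 − 12 = -3, which agrees with 1 − 4 = -3.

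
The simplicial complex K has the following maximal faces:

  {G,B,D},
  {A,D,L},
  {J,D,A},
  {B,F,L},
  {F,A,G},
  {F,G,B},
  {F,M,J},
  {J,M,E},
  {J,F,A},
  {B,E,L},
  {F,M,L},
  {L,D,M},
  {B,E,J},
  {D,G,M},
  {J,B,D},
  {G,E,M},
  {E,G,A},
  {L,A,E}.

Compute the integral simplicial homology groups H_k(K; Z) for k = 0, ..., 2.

H_0 ≅ Z,  H_1 ≅ Z^2,  H_2 ≅ Z.

Fix the vertex order A < B < D < E < F < G < J < L < M and write every simplex with vertices in increasing order. Then dim K = 2 and the simplices of K are:

  0-simplices (9): A, B, D, E, F, G, J, L, M
  1-simplices (27): AD, AE, AF, AG, AJ, AL, BD, BE, BF, BG, BJ, BL, DG, DJ, DL, DM, EG, EJ, EL, EM, FG, FJ, FL, FM, GM, JM, LM
  2-simplices (18): ADJ, ADL, AEG, AEL, AFG, AFJ, BDG, BDJ, BEJ, BEL, BFG, BFL, DGM, DLM, EGM, EJM, FJM, FLM

giving chain groups C_0 ≅ Z^9, C_1 ≅ Z^27, C_2 ≅ Z^18.

∂_1: C_1 → C_0 maps an edge to its endpoints' difference, ∂[p,q] = q − p.
The 9×27 boundary matrix has rank 8 and Smith normal form diag(1,1,1,1,1,1,1,1).

∂_2: C_2 → C_1 sends each 2-simplex [p,q,r] to [q,r] − [p,r] + [p,q]. For instance
  ∂ADJ = DJ − AJ + AD,
  ∂DLM = LM − DM + DL.
As a 27×18 matrix over Z this has rank 17, with invariant factors (1,1,1,1,1,1,1,1,1,1,1,1,1,1,1,1,1).

Reading off H_k = ker ∂_k / im ∂_{k+1}:

  H_0: rank C_0 − rank ∂_1 = 9 − 8 = 1, and the invariant factors of ∂_1 are all 1, so H_0 ≅ Z.
  H_1: rank ker ∂_1 − rank ∂_2 = (27 − 8) − 17 = 2, and the invariant factors of ∂_2 are all 1, so H_1 ≅ Z^2.
  H_2: rank ker ∂_2 − rank ∂_3 = (18 − 17) − 0 = 1, and there is no ∂_3, so H_2 ≅ Z.

(K is a triangulation of the torus T^2.)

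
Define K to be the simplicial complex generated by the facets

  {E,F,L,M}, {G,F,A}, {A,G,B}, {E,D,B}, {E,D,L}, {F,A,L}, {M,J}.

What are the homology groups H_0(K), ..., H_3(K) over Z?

H_0 = Z,  H_1 = Z,  H_2 = 0,  H_3 = 0.

Take the total order A < B < D < E < F < G < J < L < M on the vertex set. Then K (dimension 3) consists of the simplices:

  0-simplices (9): A, B, D, E, F, G, J, L, M
  1-simplices (17): AB, AF, AG, AL, BD, BE, BG, DE, DL, EF, EL, EM, FG, FL, FM, JM, LM
  2-simplices (9): ABG, AFG, AFL, BDE, DEL, EFL, EFM, ELM, FLM
  3-simplices (1): EFLM

so the chain groups are C_0 ≅ Z^9, C_1 ≅ Z^17, C_2 ≅ Z^9, C_3 ≅ Z^1.

The boundary map ∂_1: C_1 → C_0 sends each edge [p,q] (with p < q) to q − p. For instance
  ∂AG = G − A.
This gives a 9×17 integer matrix of rank 8; reducing to Smith normal form yields diagonal entries (1,1,1,1,1,1,1,1).

∂_2: C_2 → C_1 acts by ∂[p,q,r] = [q,r] − [p,r] + [p,q]. For instance
  ∂FLM = LM − FM + FL,
  ∂BDE = DE − BE + BD.
This gives a 17×9 integer matrix of rank 8; reducing to Smith normal form yields diagonal entries (1,1,1,1,1,1,1,1).

Boundary ∂_3: C_3 → C_2 sends each 3-simplex σ to the alternating sum Σ_i (−1)^i (σ with its i-th vertex removed). For instance
  ∂EFLM = FLM − ELM + EFM − EFL.
This gives a 9×1 integer matrix of rank 1; reducing to Smith normal form yields diagonal entries (1).

Reading off H_k = ker ∂_k / im ∂_{k+1}:

  H_0: rank C_0 − rank ∂_1 = 9 − 8 = 1, and the invariant factors of ∂_1 are all 1, so H_0 = Z.
  H_1: rank ker ∂_1 − rank ∂_2 = (17 − 8) − 8 = 1, and the invariant factors of ∂_2 are all 1, so H_1 = Z.
  H_2: rank ker ∂_2 − rank ∂_3 = (9 − 8) − 1 = 0, and the invariant factors of ∂_3 are all 1, so H_2 = 0.
  H_3: rank ker ∂_3 − rank ∂_4 = (1 − 1) − 0 = 0, and there is no ∂_4, so H_3 = 0.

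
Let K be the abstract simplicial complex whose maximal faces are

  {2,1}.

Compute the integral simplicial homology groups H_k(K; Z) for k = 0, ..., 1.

We work with the vertex ordering 1 < 2. The simplices of K, each written with vertices in increasing order, are:

  0-simplices (2): [1], [2]
  1-simplices (1): [1,2]

so the chain groups are C_0 ≅ Z^2, C_1 ≅ Z^1.

Boundary ∂_1: C_1 → C_0 is given by ∂[p,q] = [q] − [p]. For instance
  ∂[1,2] = [2] − [1].
The 2×1 boundary matrix has rank 1 and Smith normal form diag(1).

From H_k ≅ ker(∂_k) / im(∂_{k+1}) we obtain:

  H_0: rank C_0 − rank ∂_1 = 2 − 1 = 1, and the invariant factors of ∂_1 are all 1, so H_0 = Z.
  H_1: rank ker ∂_1 − rank ∂_2 = (1 − 1) − 0 = 0, and there is no ∂_2, so H_1 = 0.

As a check, the Euler characteristic is 2 − 1 = 1, which agrees with 1 − 0 = 1.
(K is a triangulation of the 1-simplex.)

H_0 ≅ Z,  H_1 = 0.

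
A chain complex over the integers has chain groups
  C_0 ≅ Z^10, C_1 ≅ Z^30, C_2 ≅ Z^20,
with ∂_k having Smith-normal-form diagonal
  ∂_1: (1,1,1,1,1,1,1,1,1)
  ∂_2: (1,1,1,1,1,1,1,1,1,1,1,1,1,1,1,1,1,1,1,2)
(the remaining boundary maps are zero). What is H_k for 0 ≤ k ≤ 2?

H_0: b_0 = 10 − 0 − 9 = 1; torsion from ∂_1 factors > 1: none. So H_0 = Z.
H_1: b_1 = 30 − 9 − 20 = 1; torsion from ∂_2 factors > 1: [2]. So H_1 = Z ⊕ Z/2.
H_2: b_2 = 20 − 20 − 0 = 0; torsion from ∂_3 factors > 1: none. So H_2 = 0.

H_0 = Z,  H_1 = Z ⊕ Z/2,  H_2 = 0.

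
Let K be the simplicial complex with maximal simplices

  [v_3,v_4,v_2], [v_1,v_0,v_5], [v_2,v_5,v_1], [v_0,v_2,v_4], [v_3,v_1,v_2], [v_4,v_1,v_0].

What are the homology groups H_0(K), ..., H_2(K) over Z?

H_0 ≅ Z,  H_1 ≅ Z,  H_2 = 0.

Take the total order v_0 < v_1 < v_2 < v_3 < v_4 < v_5 on the vertex set. Then K (dimension 2) consists of the simplices:

  0-simplices (6): [v_0], [v_1], [v_2], [v_3], [v_4], [v_5]
  1-simplices (12): [v_0,v_1], [v_0,v_2], [v_0,v_4], [v_0,v_5], [v_1,v_2], [v_1,v_3], [v_1,v_4], [v_1,v_5], [v_2,v_3], [v_2,v_4], [v_2,v_5], [v_3,v_4]
  2-simplices (6): [v_0,v_1,v_4], [v_0,v_1,v_5], [v_0,v_2,v_4], [v_1,v_2,v_3], [v_1,v_2,v_5], [v_2,v_3,v_4]

Hence C_0 ≅ Z^6, C_1 ≅ Z^12, C_2 ≅ Z^6.

∂_1: C_1 → C_0 is given by ∂[p,q] = [q] − [p].
The resulting 6×12 matrix has rank 5, and its Smith normal form has invariant factors (1,1,1,1,1).

The boundary map ∂_2: C_2 → C_1 sends each 2-simplex [p,q,r] to [q,r] − [p,r] + [p,q]. For instance
  ∂[v_0,v_1,v_4] = [v_1,v_4] − [v_0,v_4] + [v_0,v_1],
  ∂[v_1,v_2,v_3] = [v_2,v_3] − [v_1,v_3] + [v_1,v_2].
This gives a 12×6 integer matrix of rank 6; reducing to Smith normal form yields diagonal entries (1,1,1,1,1,1).

Computing H_k = (kernel of ∂_k) / (image of ∂_{k+1}):

  H_0: rank C_0 − rank ∂_1 = 6 − 5 = 1, and the invariant factors of ∂_1 are all 1, so H_0 ≅ Z.
  H_1: rank ker ∂_1 − rank ∂_2 = (12 − 5) − 6 = 1, and the invariant factors of ∂_2 are all 1, so H_1 ≅ Z.
  H_2: rank ker ∂_2 − rank ∂_3 = (6 − 6) − 0 = 0, and there is no ∂_3, so H_2 ≅ 0.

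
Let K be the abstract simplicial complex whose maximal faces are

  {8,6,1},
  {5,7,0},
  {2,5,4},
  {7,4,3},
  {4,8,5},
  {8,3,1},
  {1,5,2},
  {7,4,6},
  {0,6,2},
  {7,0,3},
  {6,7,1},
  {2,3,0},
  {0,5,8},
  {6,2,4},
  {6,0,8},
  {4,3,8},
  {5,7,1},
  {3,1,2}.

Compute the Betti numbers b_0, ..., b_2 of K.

b_0 = 1, b_1 = 2, b_2 = 1.

Take the total order 0 < 1 < 2 < 3 < 4 < 5 < 6 < 7 < 8 on the vertex set. Then K (dimension 2) consists of the simplices:

  0-simplices (9): [0], [1], [2], [3], [4], [5], [6], [7], [8]
  1-simplices (27): (27 of them)
  2-simplices (18): [0,2,3], [0,2,6], [0,3,7], [0,5,7], [0,5,8], [0,6,8], [1,2,3], [1,2,5], [1,3,8], [1,5,7], [1,6,7], [1,6,8], [2,4,5], [2,4,6], [3,4,7], [3,4,8], [4,5,8], [4,6,7]

Hence C_0 ≅ Z^9, C_1 ≅ Z^27, C_2 ≅ Z^18.

Boundary ∂_1: C_1 → C_0 maps an edge to its endpoints' difference, ∂[p,q] = q − p.
As a 9×27 matrix over Z this has rank 8, with invariant factors (1,1,1,1,1,1,1,1).

The boundary map ∂_2: C_2 → C_1 maps a triangle to the signed sum of its edges. For instance
  ∂[3,4,8] = [4,8] − [3,8] + [3,4],
  ∂[0,3,7] = [3,7] − [0,7] + [0,3].
The 27×18 boundary matrix has rank 17 and Smith normal form diag(1,1,1,1,1,1,1,1,1,1,1,1,1,1,1,1,1).

Now H_k = ker ∂_k / im ∂_{k+1}, so:

  H_0: rank C_0 − rank ∂_1 = 9 − 8 = 1, and the invariant factors of ∂_1 are all 1, so H_0 ≅ Z.
  H_1: rank ker ∂_1 − rank ∂_2 = (27 − 8) − 17 = 2, and the invariant factors of ∂_2 are all 1, so H_1 ≅ Z^2.
  H_2: rank ker ∂_2 − rank ∂_3 = (18 − 17) − 0 = 1, and there is no ∂_3, so H_2 ≅ Z.

(K is a triangulation of the torus T^2.)

Hence the Betti numbers are b_0 = 1, b_1 = 2, b_2 = 1.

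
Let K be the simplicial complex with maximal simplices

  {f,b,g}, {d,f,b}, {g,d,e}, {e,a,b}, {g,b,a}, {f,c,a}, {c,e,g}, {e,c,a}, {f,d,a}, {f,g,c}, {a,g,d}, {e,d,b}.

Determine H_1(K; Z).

H_1 ≅ Z/2Z.

Take the total order a < b < c < d < e < f < g on the vertex set. Then K (dimension 2) consists of the simplices:

  0-simplices (7): a, b, c, d, e, f, g
  1-simplices (18): ab, ac, ad, ae, af, ag, bd, be, bf, bg, ce, cf, cg, de, df, dg, eg, fg
  2-simplices (12): abe, abg, ace, acf, adf, adg, bde, bdf, bfg, ceg, cfg, deg

Hence C_0 ≅ Z^7, C_1 ≅ Z^18, C_2 ≅ Z^12.

The boundary map ∂_1: C_1 → C_0 maps an edge to its endpoints' difference, ∂[p,q] = q − p.
The 7×18 boundary matrix has rank 6 and Smith normal form diag(1,1,1,1,1,1).

Boundary ∂_2: C_2 → C_1 sends each 2-simplex [p,q,r] to [q,r] − [p,r] + [p,q]. For instance
  ∂deg = eg − dg + de,
  ∂cfg = fg − cg + cf.
This gives a 18×12 integer matrix of rank 12; reducing to Smith normal form yields diagonal entries (1,1,1,1,1,1,1,1,1,1,1,2).

Now H_k = ker ∂_k / im ∂_{k+1}, so:

  H_1: rank ker ∂_1 − rank ∂_2 = (18 − 6) − 12 = 0, and ∂_2 has invariant factor 2 > 1, so H_1 = Z/2Z.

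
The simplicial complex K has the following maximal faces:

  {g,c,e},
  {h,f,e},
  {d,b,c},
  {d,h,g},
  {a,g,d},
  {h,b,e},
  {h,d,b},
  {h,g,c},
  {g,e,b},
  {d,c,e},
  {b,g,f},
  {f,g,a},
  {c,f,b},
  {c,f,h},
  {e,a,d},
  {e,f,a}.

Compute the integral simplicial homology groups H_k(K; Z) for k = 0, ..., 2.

Order the vertices as a < b < c < d < e < f < g < h. Listing each simplex with vertices in this order, K has dimension 2 with simplices:

  0-simplices (8): a, b, c, d, e, f, g, h
  1-simplices (24): ad, ae, af, ag, bc, bd, be, bf, bg, bh, cd, ce, cf, cg, ch, de, dg, dh, ef, eg, eh, fg, fh, gh
  2-simplices (16): ade, adg, aef, afg, bcd, bcf, bdh, beg, beh, bfg, cde, ceg, cfh, cgh, dgh, efh

giving chain groups C_0 ≅ Z^8, C_1 ≅ Z^24, C_2 ≅ Z^16.

∂_1: C_1 → C_0 sends each edge [p,q] (with p < q) to q − p.
The resulting 8×24 matrix has rank 7, and its Smith normal form has invariant factors (1,1,1,1,1,1,1).

The boundary map ∂_2: C_2 → C_1 sends each 2-simplex [p,q,r] to [q,r] − [p,r] + [p,q]. For instance
  ∂bfg = fg − bg + bf,
  ∂ade = de − ae + ad.
The resulting 24×16 matrix has rank 15, and its Smith normal form has invariant factors (1,1,1,1,1,1,1,1,1,1,1,1,1,1,1).

From H_k ≅ ker(∂_k) / im(∂_{k+1}) we obtain:

  H_0: rank C_0 − rank ∂_1 = 8 − 7 = 1, and the invariant factors of ∂_1 are all 1, so H_0 ≅ Z.
  H_1: rank ker ∂_1 − rank ∂_2 = (24 − 7) − 15 = 2, and the invariant factors of ∂_2 are all 1, so H_1 ≅ Z^2.
  H_2: rank ker ∂_2 − rank ∂_3 = (16 − 15) − 0 = 1, and there is no ∂_3, so H_2 ≅ Z.

(K is a triangulation of the torus T^2.)

H_0 = Z,  H_1 = Z^2,  H_2 = Z.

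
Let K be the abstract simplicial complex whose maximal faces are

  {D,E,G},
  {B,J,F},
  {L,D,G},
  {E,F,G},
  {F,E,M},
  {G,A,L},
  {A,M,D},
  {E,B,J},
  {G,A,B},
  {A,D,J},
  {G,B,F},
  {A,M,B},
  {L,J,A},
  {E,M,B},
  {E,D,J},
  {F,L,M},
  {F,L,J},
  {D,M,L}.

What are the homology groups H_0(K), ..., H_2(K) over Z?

H_0 ≅ Z,  H_1 ≅ Z ⊕ Z_2,  H_2 = 0.

We work with the vertex ordering A < B < D < E < F < G < J < L < M. The simplices of K, each written with vertices in increasing order, are:

  0-simplices (9): A, B, D, E, F, G, J, L, M
  1-simplices (27): AB, AD, AG, AJ, AL, AM, BE, BF, BG, BJ, BM, DE, DG, DJ, DL, DM, EF, EG, EJ, EM, FG, FJ, FL, FM, GL, JL, LM
  2-simplices (18): ABG, ABM, ADJ, ADM, AGL, AJL, BEJ, BEM, BFG, BFJ, DEG, DEJ, DGL, DLM, EFG, EFM, FJL, FLM

Hence C_0 ≅ Z^9, C_1 ≅ Z^27, C_2 ≅ Z^18.

∂_1: C_1 → C_0 sends each edge [p,q] (with p < q) to q − p. For instance
  ∂BJ = J − B.
As a 9×27 matrix over Z this has rank 8, with invariant factors (1,1,1,1,1,1,1,1).

The boundary map ∂_2: C_2 → C_1 sends each 2-simplex [p,q,r] to [q,r] − [p,r] + [p,q]. For instance
  ∂BFG = FG − BG + BF,
  ∂EFG = FG − EG + EF.
The 27×18 boundary matrix has rank 18 and Smith normal form diag(1,1,1,1,1,1,1,1,1,1,1,1,1,1,1,1,1,2).

Computing H_k = (kernel of ∂_k) / (image of ∂_{k+1}):

  H_0: rank C_0 − rank ∂_1 = 9 − 8 = 1, and the invariant factors of ∂_1 are all 1, so H_0 = Z.
  H_1: rank ker ∂_1 − rank ∂_2 = (27 − 8) − 18 = 1, and ∂_2 has invariant factor 2 > 1, so H_1 = Z ⊕ Z_2.
  H_2: rank ker ∂_2 − rank ∂_3 = (18 − 18) − 0 = 0, and there is no ∂_3, so H_2 = 0.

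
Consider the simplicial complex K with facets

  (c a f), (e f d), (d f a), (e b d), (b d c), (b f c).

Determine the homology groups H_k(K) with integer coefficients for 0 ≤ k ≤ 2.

Take the total order a < b < c < d < e < f on the vertex set. Then K (dimension 2) consists of the simplices:

  0-simplices (6): a, b, c, d, e, f
  1-simplices (12): ac, ad, af, bc, bd, be, bf, cd, cf, de, df, ef
  2-simplices (6): acf, adf, bcd, bcf, bde, def

Hence C_0 ≅ Z^6, C_1 ≅ Z^12, C_2 ≅ Z^6.

The boundary map ∂_1: C_1 → C_0 sends each edge [p,q] (with p < q) to q − p. For instance
  ∂af = f − a.
This gives a 6×12 integer matrix of rank 5; reducing to Smith normal form yields diagonal entries (1,1,1,1,1).

The boundary map ∂_2: C_2 → C_1 sends each 2-simplex [p,q,r] to [q,r] − [p,r] + [p,q]. For instance
  ∂bcd = cd − bd + bc,
  ∂def = ef − df + de.
The resulting 12×6 matrix has rank 6, and its Smith normal form has invariant factors (1,1,1,1,1,1).

From H_k ≅ ker(∂_k) / im(∂_{k+1}) we obtain:

  H_0: rank C_0 − rank ∂_1 = 6 − 5 = 1, and the invariant factors of ∂_1 are all 1, so H_0 = Z.
  H_1: rank ker ∂_1 − rank ∂_2 = (12 − 5) − 6 = 1, and the invariant factors of ∂_2 are all 1, so H_1 = Z.
  H_2: rank ker ∂_2 − rank ∂_3 = (6 − 6) − 0 = 0, and there is no ∂_3, so H_2 = 0.

H_0 = Z,  H_1 = Z,  H_2 = 0.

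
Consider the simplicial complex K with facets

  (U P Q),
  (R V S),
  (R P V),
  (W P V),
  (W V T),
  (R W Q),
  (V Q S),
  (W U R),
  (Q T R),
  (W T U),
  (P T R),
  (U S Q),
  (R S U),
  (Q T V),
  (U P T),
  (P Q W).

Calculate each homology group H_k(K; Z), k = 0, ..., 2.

We work with the vertex ordering P < Q < R < S < T < U < V < W. The simplices of K, each written with vertices in increasing order, are:

  0-simplices (8): P, Q, R, S, T, U, V, W
  1-simplices (24): PQ, PR, PT, PU, PV, PW, QR, QS, QT, QU, QV, QW, RS, RT, RU, RV, RW, SU, SV, TU, TV, TW, UW, VW
  2-simplices (16): PQU, PQW, PRT, PRV, PTU, PVW, QRT, QRW, QSU, QSV, QTV, RSU, RSV, RUW, TUW, TVW

giving chain groups C_0 ≅ Z^8, C_1 ≅ Z^24, C_2 ≅ Z^16.

The boundary map ∂_1: C_1 → C_0 is given by ∂[p,q] = [q] − [p].
This gives a 8×24 integer matrix of rank 7; reducing to Smith normal form yields diagonal entries (1,1,1,1,1,1,1).

∂_2: C_2 → C_1 acts by ∂[p,q,r] = [q,r] − [p,r] + [p,q]. For instance
  ∂TUW = UW − TW + TU,
  ∂PTU = TU − PU + PT.
As a 24×16 matrix over Z this has rank 15, with invariant factors (1,1,1,1,1,1,1,1,1,1,1,1,1,1,1).

Now H_k = ker ∂_k / im ∂_{k+1}, so:

  H_0: rank C_0 − rank ∂_1 = 8 − 7 = 1, and the invariant factors of ∂_1 are all 1, so H_0 ≅ Z.
  H_1: rank ker ∂_1 − rank ∂_2 = (24 − 7) − 15 = 2, and the invariant factors of ∂_2 are all 1, so H_1 ≅ Z^2.
  H_2: rank ker ∂_2 − rank ∂_3 = (16 − 15) − 0 = 1, and there is no ∂_3, so H_2 ≅ Z.

As a check, the Euler characteristic is 8 − 24 + 16 = 0, which agrees with 1 − 2 + 1 = 0.
(K is a triangulation of the torus T^2.)

H_0 ≅ Z,  H_1 ≅ Z^2,  H_2 ≅ Z.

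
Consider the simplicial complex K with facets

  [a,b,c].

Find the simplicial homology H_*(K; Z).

Order the vertices as a < b < c. Listing each simplex with vertices in this order, K has dimension 2 with simplices:

  0-simplices (3): a, b, c
  1-simplices (3): ab, ac, bc
  2-simplices (1): abc

giving chain groups C_0 ≅ Z^3, C_1 ≅ Z^3, C_2 ≅ Z^1.

∂_1: C_1 → C_0 sends each edge [p,q] (with p < q) to q − p. For instance
  ∂ac = c − a.
This gives a 3×3 integer matrix of rank 2; reducing to Smith normal form yields diagonal entries (1,1).

The boundary map ∂_2: C_2 → C_1 maps a triangle to the signed sum of its edges. For instance
  ∂abc = bc − ac + ab.
The 3×1 boundary matrix has rank 1 and Smith normal form diag(1).

Now H_k = ker ∂_k / im ∂_{k+1}, so:

  H_0: rank C_0 − rank ∂_1 = 3 − 2 = 1, and the invariant factors of ∂_1 are all 1, so H_0 ≅ Z.
  H_1: rank ker ∂_1 − rank ∂_2 = (3 − 2) − 1 = 0, and the invariant factors of ∂_2 are all 1, so H_1 ≅ 0.
  H_2: rank ker ∂_2 − rank ∂_3 = (1 − 1) − 0 = 0, and there is no ∂_3, so H_2 ≅ 0.

As a check, the Euler characteristic is 3 − 3 + 1 = 1, which agrees with 1 − 0 + 0 = 1.
(K is a triangulation of the 2-simplex.)

H_0 = Z,  H_1 = 0,  H_2 = 0.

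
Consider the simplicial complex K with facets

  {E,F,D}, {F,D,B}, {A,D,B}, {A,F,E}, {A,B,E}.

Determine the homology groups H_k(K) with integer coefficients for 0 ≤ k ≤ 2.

H_0 = Z,  H_1 = Z,  H_2 = 0.

Take the total order A < B < D < E < F on the vertex set. Then K (dimension 2) consists of the simplices:

  0-simplices (5): A, B, D, E, F
  1-simplices (10): AB, AD, AE, AF, BD, BE, BF, DE, DF, EF
  2-simplices (5): ABD, ABE, AEF, BDF, DEF

so the chain groups are C_0 ≅ Z^5, C_1 ≅ Z^10, C_2 ≅ Z^5.

∂_1: C_1 → C_0 sends each edge [p,q] (with p < q) to q − p. For instance
  ∂DF = F − D.
The 5×10 boundary matrix has rank 4 and Smith normal form diag(1,1,1,1).

∂_2: C_2 → C_1 maps a triangle to the signed sum of its edges. For instance
  ∂ABD = BD − AD + AB,
  ∂BDF = DF − BF + BD.
The 10×5 boundary matrix has rank 5 and Smith normal form diag(1,1,1,1,1).

Computing H_k = (kernel of ∂_k) / (image of ∂_{k+1}):

  H_0: rank C_0 − rank ∂_1 = 5 − 4 = 1, and the invariant factors of ∂_1 are all 1, so H_0 ≅ Z.
  H_1: rank ker ∂_1 − rank ∂_2 = (10 − 4) − 5 = 1, and the invariant factors of ∂_2 are all 1, so H_1 ≅ Z.
  H_2: rank ker ∂_2 − rank ∂_3 = (5 − 5) − 0 = 0, and there is no ∂_3, so H_2 ≅ 0.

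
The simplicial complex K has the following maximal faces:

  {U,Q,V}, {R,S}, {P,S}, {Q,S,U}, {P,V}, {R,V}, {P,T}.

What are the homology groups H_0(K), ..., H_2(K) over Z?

H_0 = Z,  H_1 = Z^2,  H_2 = 0.

Take the total order P < Q < R < S < T < U < V on the vertex set. Then K (dimension 2) consists of the simplices:

  0-simplices (7): P, Q, R, S, T, U, V
  1-simplices (10): PS, PT, PV, QS, QU, QV, RS, RV, SU, UV
  2-simplices (2): QSU, QUV

Hence C_0 ≅ Z^7, C_1 ≅ Z^10, C_2 ≅ Z^2.

∂_1: C_1 → C_0 is given by ∂[p,q] = [q] − [p]. For instance
  ∂SU = U − S.
This gives a 7×10 integer matrix of rank 6; reducing to Smith normal form yields diagonal entries (1,1,1,1,1,1).

The boundary map ∂_2: C_2 → C_1 sends each 2-simplex [p,q,r] to [q,r] − [p,r] + [p,q]. For instance
  ∂QUV = UV − QV + QU,
  ∂QSU = SU − QU + QS.
As a 10×2 matrix over Z this has rank 2, with invariant factors (1,1).

Computing H_k = (kernel of ∂_k) / (image of ∂_{k+1}):

  H_0: rank C_0 − rank ∂_1 = 7 − 6 = 1, and the invariant factors of ∂_1 are all 1, so H_0 ≅ Z.
  H_1: rank ker ∂_1 − rank ∂_2 = (10 − 6) − 2 = 2, and the invariant factors of ∂_2 are all 1, so H_1 ≅ Z^2.
  H_2: rank ker ∂_2 − rank ∂_3 = (2 − 2) − 0 = 0, and there is no ∂_3, so H_2 ≅ 0.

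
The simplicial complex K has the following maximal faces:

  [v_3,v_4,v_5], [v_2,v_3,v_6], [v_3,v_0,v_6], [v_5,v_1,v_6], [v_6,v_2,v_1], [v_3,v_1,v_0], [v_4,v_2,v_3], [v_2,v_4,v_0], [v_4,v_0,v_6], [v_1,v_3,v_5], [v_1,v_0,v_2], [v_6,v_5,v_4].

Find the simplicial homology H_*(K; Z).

Order the vertices as v_0 < v_1 < v_2 < v_3 < v_4 < v_5 < v_6. Listing each simplex with vertices in this order, K has dimension 2 with simplices:

  0-simplices (7): [v_0], [v_1], [v_2], [v_3], [v_4], [v_5], [v_6]
  1-simplices (18): (18 of them)
  2-simplices (12): (12 of them)

Hence C_0 ≅ Z^7, C_1 ≅ Z^18, C_2 ≅ Z^12.

The boundary map ∂_1: C_1 → C_0 sends each edge [p,q] (with p < q) to q − p.
As a 7×18 matrix over Z this has rank 6, with invariant factors (1,1,1,1,1,1).

The boundary map ∂_2: C_2 → C_1 maps a triangle to the signed sum of its edges. For instance
  ∂[v_0,v_1,v_2] = [v_1,v_2] − [v_0,v_2] + [v_0,v_1],
  ∂[v_0,v_2,v_4] = [v_2,v_4] − [v_0,v_4] + [v_0,v_2].
The 18×12 boundary matrix has rank 12 and Smith normal form diag(1,1,1,1,1,1,1,1,1,1,1,2).

From H_k ≅ ker(∂_k) / im(∂_{k+1}) we obtain:

  H_0: rank C_0 − rank ∂_1 = 7 − 6 = 1, and the invariant factors of ∂_1 are all 1, so H_0 ≅ Z.
  H_1: rank ker ∂_1 − rank ∂_2 = (18 − 6) − 12 = 0, and ∂_2 has invariant factor 2 > 1, so H_1 ≅ Z/2.
  H_2: rank ker ∂_2 − rank ∂_3 = (12 − 12) − 0 = 0, and there is no ∂_3, so H_2 ≅ 0.

H_0 = Z,  H_1 = Z/2,  H_2 = 0.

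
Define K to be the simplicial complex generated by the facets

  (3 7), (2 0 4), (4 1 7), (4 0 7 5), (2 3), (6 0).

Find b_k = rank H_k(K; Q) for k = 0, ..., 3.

We work with the vertex ordering 0 < 1 < 2 < 3 < 4 < 5 < 6 < 7. The simplices of K, each written with vertices in increasing order, are:

  0-simplices (8): [0], [1], [2], [3], [4], [5], [6], [7]
  1-simplices (13): [0,2], [0,4], [0,5], [0,6], [0,7], [1,4], [1,7], [2,3], [2,4], [3,7], [4,5], [4,7], [5,7]
  2-simplices (6): [0,2,4], [0,4,5], [0,4,7], [0,5,7], [1,4,7], [4,5,7]
  3-simplices (1): [0,4,5,7]

Hence C_0 ≅ Z^8, C_1 ≅ Z^13, C_2 ≅ Z^6, C_3 ≅ Z^1.

∂_1: C_1 → C_0 is given by ∂[p,q] = [q] − [p].
The resulting 8×13 matrix has rank 7, and its Smith normal form has invariant factors (1,1,1,1,1,1,1).

Boundary ∂_2: C_2 → C_1 acts by ∂[p,q,r] = [q,r] − [p,r] + [p,q]. For instance
  ∂[0,4,5] = [4,5] − [0,5] + [0,4],
  ∂[1,4,7] = [4,7] − [1,7] + [1,4].
As a 13×6 matrix over Z this has rank 5, with invariant factors (1,1,1,1,1).

∂_3: C_3 → C_2 sends each 3-simplex σ to the alternating sum Σ_i (−1)^i (σ with its i-th vertex removed). For instance
  ∂[0,4,5,7] = [4,5,7] − [0,5,7] + [0,4,7] − [0,4,5].
As a 6×1 matrix over Z this has rank 1, with invariant factors (1).

Reading off H_k = ker ∂_k / im ∂_{k+1}:

  H_0: rank C_0 − rank ∂_1 = 8 − 7 = 1, and the invariant factors of ∂_1 are all 1, so H_0 ≅ Z.
  H_1: rank ker ∂_1 − rank ∂_2 = (13 − 7) − 5 = 1, and the invariant factors of ∂_2 are all 1, so H_1 ≅ Z.
  H_2: rank ker ∂_2 − rank ∂_3 = (6 − 5) − 1 = 0, and the invariant factors of ∂_3 are all 1, so H_2 ≅ 0.
  H_3: rank ker ∂_3 − rank ∂_4 = (1 − 1) − 0 = 0, and there is no ∂_4, so H_3 ≅ 0.

Hence the Betti numbers are b_0 = 1, b_1 = 1, b_2 = 0, b_3 = 0.

b_0 = 1, b_1 = 1, b_2 = 0, b_3 = 0.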